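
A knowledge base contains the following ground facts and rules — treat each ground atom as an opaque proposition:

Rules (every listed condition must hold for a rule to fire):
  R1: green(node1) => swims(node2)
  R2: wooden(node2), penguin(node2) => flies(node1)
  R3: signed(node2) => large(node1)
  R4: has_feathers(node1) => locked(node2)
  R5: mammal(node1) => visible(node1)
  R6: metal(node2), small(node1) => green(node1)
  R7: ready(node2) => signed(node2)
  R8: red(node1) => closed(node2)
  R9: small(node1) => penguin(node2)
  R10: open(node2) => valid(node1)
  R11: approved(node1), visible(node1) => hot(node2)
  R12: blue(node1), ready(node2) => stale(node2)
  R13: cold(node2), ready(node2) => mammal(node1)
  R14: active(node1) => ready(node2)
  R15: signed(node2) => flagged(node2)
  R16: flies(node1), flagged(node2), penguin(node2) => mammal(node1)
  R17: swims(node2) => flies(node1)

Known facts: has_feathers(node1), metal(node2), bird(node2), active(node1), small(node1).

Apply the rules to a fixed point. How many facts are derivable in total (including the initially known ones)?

16

Round 1: R4 [has_feathers(node1) => locked(node2)]; R6 [metal(node2), small(node1) => green(node1)]; R9 [small(node1) => penguin(node2)]; R14 [active(node1) => ready(node2)]. Adds locked(node2), green(node1), penguin(node2), ready(node2).
Round 2: R1 [green(node1) => swims(node2)]; R7 [ready(node2) => signed(node2)]. Adds swims(node2), signed(node2).
Round 3: R3 [signed(node2) => large(node1)]; R15 [signed(node2) => flagged(node2)]; R17 [swims(node2) => flies(node1)]. Adds large(node1), flagged(node2), flies(node1).
Round 4: R16 [flies(node1), flagged(node2), penguin(node2) => mammal(node1)]. Adds mammal(node1).
Round 5: R5 [mammal(node1) => visible(node1)]. Adds visible(node1).
Closure: {active(node1), bird(node2), flagged(node2), flies(node1), green(node1), has_feathers(node1), large(node1), locked(node2), mammal(node1), metal(node2), penguin(node2), ready(node2), signed(node2), small(node1), swims(node2), visible(node1)} — 16 facts.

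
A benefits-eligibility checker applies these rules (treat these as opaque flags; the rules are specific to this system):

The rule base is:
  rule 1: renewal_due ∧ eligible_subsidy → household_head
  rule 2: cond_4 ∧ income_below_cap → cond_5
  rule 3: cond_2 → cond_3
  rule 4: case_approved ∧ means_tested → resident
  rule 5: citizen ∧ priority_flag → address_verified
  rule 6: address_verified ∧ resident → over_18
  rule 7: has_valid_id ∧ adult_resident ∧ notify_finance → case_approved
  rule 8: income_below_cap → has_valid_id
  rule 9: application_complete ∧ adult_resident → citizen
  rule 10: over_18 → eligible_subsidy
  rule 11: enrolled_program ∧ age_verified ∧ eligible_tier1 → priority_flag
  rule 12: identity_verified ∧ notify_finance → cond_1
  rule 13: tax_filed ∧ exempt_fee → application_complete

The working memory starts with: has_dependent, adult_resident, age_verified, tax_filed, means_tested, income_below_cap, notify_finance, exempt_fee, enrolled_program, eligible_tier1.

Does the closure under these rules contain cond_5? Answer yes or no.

Round 1: rule 8 [income_below_cap → has_valid_id]; rule 11 [enrolled_program ∧ age_verified ∧ eligible_tier1 → priority_flag]; rule 13 [tax_filed ∧ exempt_fee → application_complete]. Adds has_valid_id, priority_flag, application_complete.
Round 2: rule 7 [has_valid_id ∧ adult_resident ∧ notify_finance → case_approved]; rule 9 [application_complete ∧ adult_resident → citizen]. Adds case_approved, citizen.
Round 3: rule 4 [case_approved ∧ means_tested → resident]; rule 5 [citizen ∧ priority_flag → address_verified]. Adds resident, address_verified.
Round 4: rule 6 [address_verified ∧ resident → over_18]. Adds over_18.
Round 5: rule 10 [over_18 → eligible_subsidy]. Adds eligible_subsidy.
Fixed point reached. cond_5 is concluded only by rule 2; rule 2 needs cond_4 (never derived).

no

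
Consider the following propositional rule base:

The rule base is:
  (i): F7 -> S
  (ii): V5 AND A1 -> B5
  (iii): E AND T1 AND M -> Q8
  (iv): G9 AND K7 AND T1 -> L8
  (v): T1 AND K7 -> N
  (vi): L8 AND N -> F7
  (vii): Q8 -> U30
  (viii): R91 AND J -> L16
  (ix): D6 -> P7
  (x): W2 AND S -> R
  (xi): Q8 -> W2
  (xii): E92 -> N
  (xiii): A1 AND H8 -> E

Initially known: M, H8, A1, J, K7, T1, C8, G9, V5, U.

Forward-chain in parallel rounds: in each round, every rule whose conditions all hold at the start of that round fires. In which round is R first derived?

Round 1: (ii) [V5 AND A1 -> B5]; (iv) [G9 AND K7 AND T1 -> L8]; (v) [T1 AND K7 -> N]; (xiii) [A1 AND H8 -> E]. New: B5, L8, N, E.
Round 2: (iii) [E AND T1 AND M -> Q8]; (vi) [L8 AND N -> F7]. New: Q8, F7.
Round 3: (i) [F7 -> S]; (vii) [Q8 -> U30]; (xi) [Q8 -> W2]. New: S, U30, W2.
Round 4: (x) [W2 AND S -> R]. New: R.
R first appears in round 4.

4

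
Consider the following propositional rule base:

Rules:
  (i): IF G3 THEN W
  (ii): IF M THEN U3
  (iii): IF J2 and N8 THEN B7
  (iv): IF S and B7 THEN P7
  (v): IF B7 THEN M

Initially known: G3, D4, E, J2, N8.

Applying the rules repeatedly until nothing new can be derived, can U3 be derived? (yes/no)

yes

Round 1: (i) [IF G3 THEN W]; (iii) [IF J2 and N8 THEN B7]. Adds W, B7.
Round 2: (v) [IF B7 THEN M]. Adds M.
Round 3: (ii) [IF M THEN U3]. Adds U3.
U3 appears in round 3, so it is derivable.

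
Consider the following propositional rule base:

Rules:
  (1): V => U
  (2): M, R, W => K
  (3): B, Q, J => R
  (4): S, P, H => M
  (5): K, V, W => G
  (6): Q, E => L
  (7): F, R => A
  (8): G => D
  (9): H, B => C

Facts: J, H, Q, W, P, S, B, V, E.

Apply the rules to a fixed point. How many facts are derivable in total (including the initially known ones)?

Round 1 — (1), (3), (4), (6), (9), derive U, R, M, L, C.
Round 2 — (2), derive K.
Round 3 — (5), derive G.
Round 4 — (8), derive D.
Closure: {B, C, D, E, G, H, J, K, L, M, P, Q, R, S, U, V, W} — 17 facts.

17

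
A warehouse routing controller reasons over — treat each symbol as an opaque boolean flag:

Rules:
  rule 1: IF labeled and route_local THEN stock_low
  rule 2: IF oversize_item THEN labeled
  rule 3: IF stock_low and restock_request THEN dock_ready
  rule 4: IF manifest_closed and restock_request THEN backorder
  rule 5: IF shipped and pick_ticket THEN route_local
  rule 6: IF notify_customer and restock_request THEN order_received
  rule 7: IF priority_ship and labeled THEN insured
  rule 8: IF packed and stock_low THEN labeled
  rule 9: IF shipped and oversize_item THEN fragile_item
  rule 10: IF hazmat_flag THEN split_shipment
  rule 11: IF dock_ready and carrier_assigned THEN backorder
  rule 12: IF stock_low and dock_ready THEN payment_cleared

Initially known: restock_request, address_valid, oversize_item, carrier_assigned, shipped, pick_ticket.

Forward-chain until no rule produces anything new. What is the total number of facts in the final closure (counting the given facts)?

13

Round 1 — rule 2, rule 5, rule 9, derive labeled, route_local, fragile_item.
Round 2 — rule 1, derive stock_low.
Round 3 — rule 3, derive dock_ready.
Round 4 — rule 11, rule 12, derive backorder, payment_cleared.
Closure: {address_valid, backorder, carrier_assigned, dock_ready, fragile_item, labeled, oversize_item, payment_cleared, pick_ticket, restock_request, route_local, shipped, stock_low} — 13 facts.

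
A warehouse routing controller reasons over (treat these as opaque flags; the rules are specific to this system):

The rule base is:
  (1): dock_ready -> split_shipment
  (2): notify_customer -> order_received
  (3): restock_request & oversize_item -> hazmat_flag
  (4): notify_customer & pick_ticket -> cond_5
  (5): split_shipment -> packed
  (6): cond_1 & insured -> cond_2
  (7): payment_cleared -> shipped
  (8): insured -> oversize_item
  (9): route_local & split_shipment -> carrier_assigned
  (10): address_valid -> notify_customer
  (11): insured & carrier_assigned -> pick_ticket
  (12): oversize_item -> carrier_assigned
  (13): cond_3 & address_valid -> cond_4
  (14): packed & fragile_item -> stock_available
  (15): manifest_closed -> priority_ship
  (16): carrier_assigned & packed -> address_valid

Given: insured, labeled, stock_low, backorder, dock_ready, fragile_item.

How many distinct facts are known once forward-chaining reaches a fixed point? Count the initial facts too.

Round 1: (1) [dock_ready -> split_shipment]; (8) [insured -> oversize_item]. New: split_shipment, oversize_item.
Round 2: (5) [split_shipment -> packed]; (12) [oversize_item -> carrier_assigned]. New: packed, carrier_assigned.
Round 3: (11) [insured & carrier_assigned -> pick_ticket]; (14) [packed & fragile_item -> stock_available]; (16) [carrier_assigned & packed -> address_valid]. New: pick_ticket, stock_available, address_valid.
Round 4: (10) [address_valid -> notify_customer]. New: notify_customer.
Round 5: (2) [notify_customer -> order_received]; (4) [notify_customer & pick_ticket -> cond_5]. New: order_received, cond_5.
Closure: {address_valid, backorder, carrier_assigned, cond_5, dock_ready, fragile_item, insured, labeled, notify_customer, order_received, oversize_item, packed, pick_ticket, split_shipment, stock_available, stock_low} — 16 facts.

16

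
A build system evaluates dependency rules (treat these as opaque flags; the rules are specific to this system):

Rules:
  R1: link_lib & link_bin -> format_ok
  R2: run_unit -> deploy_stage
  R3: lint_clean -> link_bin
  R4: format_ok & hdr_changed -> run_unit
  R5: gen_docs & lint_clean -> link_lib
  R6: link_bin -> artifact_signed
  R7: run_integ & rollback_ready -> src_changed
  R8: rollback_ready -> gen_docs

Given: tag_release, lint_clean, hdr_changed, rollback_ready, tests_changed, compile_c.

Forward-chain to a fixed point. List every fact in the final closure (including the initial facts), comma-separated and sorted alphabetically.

artifact_signed, compile_c, deploy_stage, format_ok, gen_docs, hdr_changed, link_bin, link_lib, lint_clean, rollback_ready, run_unit, tag_release, tests_changed

Round 1: R3 [lint_clean -> link_bin]; R8 [rollback_ready -> gen_docs]. Adds link_bin, gen_docs.
Round 2: R5 [gen_docs & lint_clean -> link_lib]; R6 [link_bin -> artifact_signed]. Adds link_lib, artifact_signed.
Round 3: R1 [link_lib & link_bin -> format_ok]. Adds format_ok.
Round 4: R4 [format_ok & hdr_changed -> run_unit]. Adds run_unit.
Round 5: R2 [run_unit -> deploy_stage]. Adds deploy_stage.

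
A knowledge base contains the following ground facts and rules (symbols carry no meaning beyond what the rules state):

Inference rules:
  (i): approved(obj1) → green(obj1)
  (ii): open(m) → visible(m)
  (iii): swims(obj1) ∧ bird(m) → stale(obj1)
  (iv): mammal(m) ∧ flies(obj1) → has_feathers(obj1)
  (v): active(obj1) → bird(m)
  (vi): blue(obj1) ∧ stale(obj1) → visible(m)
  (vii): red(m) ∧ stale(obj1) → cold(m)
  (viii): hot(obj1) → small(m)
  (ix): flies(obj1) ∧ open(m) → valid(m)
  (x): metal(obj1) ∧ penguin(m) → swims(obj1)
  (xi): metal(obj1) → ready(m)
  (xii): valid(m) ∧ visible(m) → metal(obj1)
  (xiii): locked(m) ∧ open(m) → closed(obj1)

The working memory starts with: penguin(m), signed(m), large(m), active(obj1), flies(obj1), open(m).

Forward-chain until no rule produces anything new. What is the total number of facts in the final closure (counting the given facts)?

13

Round 1 fires (ii), (v), (ix), giving visible(m), bird(m), valid(m).
Round 2 fires (xii), giving metal(obj1).
Round 3 fires (x), (xi), giving swims(obj1), ready(m).
Round 4 fires (iii), giving stale(obj1).
Closure: {active(obj1), bird(m), flies(obj1), large(m), metal(obj1), open(m), penguin(m), ready(m), signed(m), stale(obj1), swims(obj1), valid(m), visible(m)} — 13 facts.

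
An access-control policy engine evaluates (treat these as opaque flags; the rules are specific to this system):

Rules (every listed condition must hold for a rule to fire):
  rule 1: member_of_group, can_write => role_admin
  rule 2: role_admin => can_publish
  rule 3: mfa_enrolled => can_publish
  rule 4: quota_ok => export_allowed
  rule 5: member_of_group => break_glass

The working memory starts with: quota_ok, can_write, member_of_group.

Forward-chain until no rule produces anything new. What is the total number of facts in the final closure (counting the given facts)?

7

Round 1: rule 1 [member_of_group, can_write => role_admin]; rule 4 [quota_ok => export_allowed]; rule 5 [member_of_group => break_glass]. Adds role_admin, export_allowed, break_glass.
Round 2: rule 2 [role_admin => can_publish]. Adds can_publish.
Closure: {break_glass, can_publish, can_write, export_allowed, member_of_group, quota_ok, role_admin} — 7 facts.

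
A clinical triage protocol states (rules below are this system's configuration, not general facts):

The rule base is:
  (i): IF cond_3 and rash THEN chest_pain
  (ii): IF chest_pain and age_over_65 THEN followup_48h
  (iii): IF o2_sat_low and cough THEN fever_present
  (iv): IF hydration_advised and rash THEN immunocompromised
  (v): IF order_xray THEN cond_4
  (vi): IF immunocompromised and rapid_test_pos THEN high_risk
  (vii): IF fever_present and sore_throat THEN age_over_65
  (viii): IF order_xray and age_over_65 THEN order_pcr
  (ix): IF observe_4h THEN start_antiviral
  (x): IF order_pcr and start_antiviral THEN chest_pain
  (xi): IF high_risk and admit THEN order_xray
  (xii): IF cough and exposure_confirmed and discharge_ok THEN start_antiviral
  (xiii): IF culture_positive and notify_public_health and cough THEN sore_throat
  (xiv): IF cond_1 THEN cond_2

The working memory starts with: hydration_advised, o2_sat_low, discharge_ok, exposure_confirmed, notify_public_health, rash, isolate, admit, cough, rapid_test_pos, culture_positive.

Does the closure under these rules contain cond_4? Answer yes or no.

yes

Round 1 — (iii), (iv), (xii), (xiii), derive fever_present, immunocompromised, start_antiviral, sore_throat.
Round 2 — (vi), (vii), derive high_risk, age_over_65.
Round 3 — (xi), derive order_xray.
Round 4 — (v), (viii), derive cond_4, order_pcr.
Round 5 — (x), derive chest_pain.
Round 6 — (ii), derive followup_48h.
cond_4 appears in round 4, so it is derivable.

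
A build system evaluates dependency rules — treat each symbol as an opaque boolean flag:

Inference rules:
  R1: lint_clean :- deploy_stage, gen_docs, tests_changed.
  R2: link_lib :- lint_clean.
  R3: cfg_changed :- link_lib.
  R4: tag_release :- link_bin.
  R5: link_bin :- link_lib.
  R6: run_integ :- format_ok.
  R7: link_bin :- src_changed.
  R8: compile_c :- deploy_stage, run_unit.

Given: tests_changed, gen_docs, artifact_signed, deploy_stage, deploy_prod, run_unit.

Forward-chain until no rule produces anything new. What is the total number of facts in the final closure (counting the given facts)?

12

Round 1 — R1, R8, derive lint_clean, compile_c.
Round 2 — R2, derive link_lib.
Round 3 — R3, R5, derive cfg_changed, link_bin.
Round 4 — R4, derive tag_release.
Closure: {artifact_signed, cfg_changed, compile_c, deploy_prod, deploy_stage, gen_docs, link_bin, link_lib, lint_clean, run_unit, tag_release, tests_changed} — 12 facts.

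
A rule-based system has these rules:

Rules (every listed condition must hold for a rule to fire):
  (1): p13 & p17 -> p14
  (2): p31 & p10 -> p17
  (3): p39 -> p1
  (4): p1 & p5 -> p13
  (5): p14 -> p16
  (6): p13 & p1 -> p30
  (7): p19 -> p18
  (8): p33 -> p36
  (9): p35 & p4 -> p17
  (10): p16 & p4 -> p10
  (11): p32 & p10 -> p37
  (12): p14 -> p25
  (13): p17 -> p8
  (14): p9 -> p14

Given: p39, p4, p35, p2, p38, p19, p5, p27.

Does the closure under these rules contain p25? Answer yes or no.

yes

Round 1 — (3), (7), (9), derive p1, p18, p17.
Round 2 — (4), (13), derive p13, p8.
Round 3 — (1), (6), derive p14, p30.
Round 4 — (5), (12), derive p16, p25.
Round 5 — (10), derive p10.
p25 appears in round 4, so it is derivable.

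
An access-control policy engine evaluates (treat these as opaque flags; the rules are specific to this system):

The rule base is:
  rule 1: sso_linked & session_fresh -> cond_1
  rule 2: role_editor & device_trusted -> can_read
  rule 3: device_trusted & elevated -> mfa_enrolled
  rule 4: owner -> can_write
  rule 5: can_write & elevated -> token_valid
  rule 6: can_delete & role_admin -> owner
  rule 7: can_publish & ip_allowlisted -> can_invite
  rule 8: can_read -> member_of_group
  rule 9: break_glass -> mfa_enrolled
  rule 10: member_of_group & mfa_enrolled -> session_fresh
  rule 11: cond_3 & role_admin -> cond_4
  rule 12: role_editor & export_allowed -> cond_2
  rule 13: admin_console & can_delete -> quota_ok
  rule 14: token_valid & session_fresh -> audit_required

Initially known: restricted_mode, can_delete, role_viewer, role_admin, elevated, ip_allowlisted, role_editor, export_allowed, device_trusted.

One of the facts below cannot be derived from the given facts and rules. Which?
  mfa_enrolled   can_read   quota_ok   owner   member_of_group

quota_ok

Round 1: rule 2 [role_editor & device_trusted -> can_read]; rule 3 [device_trusted & elevated -> mfa_enrolled]; rule 6 [can_delete & role_admin -> owner]; rule 12 [role_editor & export_allowed -> cond_2]. New: can_read, mfa_enrolled, owner, cond_2.
Round 2: rule 4 [owner -> can_write]; rule 8 [can_read -> member_of_group]. New: can_write, member_of_group.
Round 3: rule 5 [can_write & elevated -> token_valid]; rule 10 [member_of_group & mfa_enrolled -> session_fresh]. New: token_valid, session_fresh.
Round 4: rule 14 [token_valid & session_fresh -> audit_required]. New: audit_required.
Derived: mfa_enrolled (round 1), can_read (round 1), owner (round 1), member_of_group (round 2). quota_ok never appears in any round.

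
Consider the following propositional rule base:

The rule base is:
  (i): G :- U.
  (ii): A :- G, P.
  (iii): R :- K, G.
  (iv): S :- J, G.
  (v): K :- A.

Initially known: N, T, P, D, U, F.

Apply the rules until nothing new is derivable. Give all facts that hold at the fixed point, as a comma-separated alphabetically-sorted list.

A, D, F, G, K, N, P, R, T, U

[1] (i) [G :- U.]. ⇒ new: G.
[2] (ii) [A :- G, P.]. ⇒ new: A.
[3] (v) [K :- A.]. ⇒ new: K.
[4] (iii) [R :- K, G.]. ⇒ new: R.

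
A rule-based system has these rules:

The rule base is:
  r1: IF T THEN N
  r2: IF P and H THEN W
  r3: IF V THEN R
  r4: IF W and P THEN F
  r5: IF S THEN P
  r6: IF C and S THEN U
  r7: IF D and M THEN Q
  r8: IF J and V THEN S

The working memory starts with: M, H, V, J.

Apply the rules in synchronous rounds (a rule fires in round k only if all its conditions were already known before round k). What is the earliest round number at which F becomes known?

4

[1] r3 [IF V THEN R]; r8 [IF J and V THEN S]. ⇒ new: R, S.
[2] r5 [IF S THEN P]. ⇒ new: P.
[3] r2 [IF P and H THEN W]. ⇒ new: W.
[4] r4 [IF W and P THEN F]. ⇒ new: F.
F first appears in round 4.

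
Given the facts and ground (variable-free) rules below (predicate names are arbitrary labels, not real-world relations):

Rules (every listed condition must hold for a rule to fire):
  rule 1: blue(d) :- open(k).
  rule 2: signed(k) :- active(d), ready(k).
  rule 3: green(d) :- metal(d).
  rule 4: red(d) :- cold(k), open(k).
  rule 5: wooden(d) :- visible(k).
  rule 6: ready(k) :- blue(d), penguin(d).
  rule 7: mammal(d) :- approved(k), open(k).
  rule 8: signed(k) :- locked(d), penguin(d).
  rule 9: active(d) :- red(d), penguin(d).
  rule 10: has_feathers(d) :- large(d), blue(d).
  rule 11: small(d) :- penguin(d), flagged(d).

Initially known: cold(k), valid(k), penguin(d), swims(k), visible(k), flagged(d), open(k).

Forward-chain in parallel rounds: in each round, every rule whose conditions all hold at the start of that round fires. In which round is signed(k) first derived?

Round 1 fires rule 1, rule 4, rule 5, rule 11, giving blue(d), red(d), wooden(d), small(d).
Round 2 fires rule 6, rule 9, giving ready(k), active(d).
Round 3 fires rule 2, giving signed(k).
signed(k) first appears in round 3.

3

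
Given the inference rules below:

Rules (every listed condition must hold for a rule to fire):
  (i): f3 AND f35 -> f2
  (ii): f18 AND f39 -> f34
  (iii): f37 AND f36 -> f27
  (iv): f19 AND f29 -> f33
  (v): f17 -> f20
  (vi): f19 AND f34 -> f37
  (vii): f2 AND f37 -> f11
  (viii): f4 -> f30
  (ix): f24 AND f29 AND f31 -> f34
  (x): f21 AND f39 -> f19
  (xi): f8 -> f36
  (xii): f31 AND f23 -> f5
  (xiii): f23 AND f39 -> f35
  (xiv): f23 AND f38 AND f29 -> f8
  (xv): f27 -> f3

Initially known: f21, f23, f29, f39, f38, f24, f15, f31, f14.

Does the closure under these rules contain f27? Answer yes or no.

yes

[1] (ix) [f24 AND f29 AND f31 -> f34]; (x) [f21 AND f39 -> f19]; (xii) [f31 AND f23 -> f5]; (xiii) [f23 AND f39 -> f35]; (xiv) [f23 AND f38 AND f29 -> f8]. ⇒ new: f34, f19, f5, f35, f8.
[2] (iv) [f19 AND f29 -> f33]; (vi) [f19 AND f34 -> f37]; (xi) [f8 -> f36]. ⇒ new: f33, f37, f36.
[3] (iii) [f37 AND f36 -> f27]. ⇒ new: f27.
[4] (xv) [f27 -> f3]. ⇒ new: f3.
[5] (i) [f3 AND f35 -> f2]. ⇒ new: f2.
[6] (vii) [f2 AND f37 -> f11]. ⇒ new: f11.
f27 appears in round 3, so it is derivable.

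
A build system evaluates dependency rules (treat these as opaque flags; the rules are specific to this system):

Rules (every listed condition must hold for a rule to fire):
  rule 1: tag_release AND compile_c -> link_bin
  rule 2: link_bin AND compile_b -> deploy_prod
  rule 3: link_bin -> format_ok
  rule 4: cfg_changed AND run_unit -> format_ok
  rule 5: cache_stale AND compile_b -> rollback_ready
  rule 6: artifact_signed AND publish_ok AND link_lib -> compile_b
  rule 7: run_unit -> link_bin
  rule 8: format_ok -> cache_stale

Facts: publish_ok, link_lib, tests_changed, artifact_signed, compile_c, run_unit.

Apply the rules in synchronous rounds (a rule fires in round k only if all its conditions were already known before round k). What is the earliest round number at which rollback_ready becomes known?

Round 1 — rule 6, rule 7, derive compile_b, link_bin.
Round 2 — rule 2, rule 3, derive deploy_prod, format_ok.
Round 3 — rule 8, derive cache_stale.
Round 4 — rule 5, derive rollback_ready.
rollback_ready first appears in round 4.

4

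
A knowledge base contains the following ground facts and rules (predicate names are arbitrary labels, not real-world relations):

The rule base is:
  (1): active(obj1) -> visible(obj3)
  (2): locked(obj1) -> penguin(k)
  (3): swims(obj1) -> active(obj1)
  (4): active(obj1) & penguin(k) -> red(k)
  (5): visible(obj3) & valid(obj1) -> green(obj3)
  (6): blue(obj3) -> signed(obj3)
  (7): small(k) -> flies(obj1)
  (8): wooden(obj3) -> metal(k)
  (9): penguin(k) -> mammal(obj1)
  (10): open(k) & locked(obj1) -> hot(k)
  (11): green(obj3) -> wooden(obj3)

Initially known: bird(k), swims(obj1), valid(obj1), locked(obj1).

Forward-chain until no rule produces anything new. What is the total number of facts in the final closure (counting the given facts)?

12

Round 1 fires (2), (3), giving penguin(k), active(obj1).
Round 2 fires (1), (4), (9), giving visible(obj3), red(k), mammal(obj1).
Round 3 fires (5), giving green(obj3).
Round 4 fires (11), giving wooden(obj3).
Round 5 fires (8), giving metal(k).
Closure: {active(obj1), bird(k), green(obj3), locked(obj1), mammal(obj1), metal(k), penguin(k), red(k), swims(obj1), valid(obj1), visible(obj3), wooden(obj3)} — 12 facts.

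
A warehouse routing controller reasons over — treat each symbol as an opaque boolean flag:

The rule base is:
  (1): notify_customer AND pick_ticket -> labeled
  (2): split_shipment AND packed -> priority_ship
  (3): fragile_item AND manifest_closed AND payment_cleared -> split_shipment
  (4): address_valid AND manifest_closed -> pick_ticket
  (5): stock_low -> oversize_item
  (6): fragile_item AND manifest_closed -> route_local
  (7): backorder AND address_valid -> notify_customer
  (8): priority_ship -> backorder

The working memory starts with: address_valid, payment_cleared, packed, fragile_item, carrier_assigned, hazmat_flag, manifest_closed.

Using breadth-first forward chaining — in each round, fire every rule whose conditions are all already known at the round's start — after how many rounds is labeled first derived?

5

Round 1 — (3), (4), (6), derive split_shipment, pick_ticket, route_local.
Round 2 — (2), derive priority_ship.
Round 3 — (8), derive backorder.
Round 4 — (7), derive notify_customer.
Round 5 — (1), derive labeled.
labeled first appears in round 5.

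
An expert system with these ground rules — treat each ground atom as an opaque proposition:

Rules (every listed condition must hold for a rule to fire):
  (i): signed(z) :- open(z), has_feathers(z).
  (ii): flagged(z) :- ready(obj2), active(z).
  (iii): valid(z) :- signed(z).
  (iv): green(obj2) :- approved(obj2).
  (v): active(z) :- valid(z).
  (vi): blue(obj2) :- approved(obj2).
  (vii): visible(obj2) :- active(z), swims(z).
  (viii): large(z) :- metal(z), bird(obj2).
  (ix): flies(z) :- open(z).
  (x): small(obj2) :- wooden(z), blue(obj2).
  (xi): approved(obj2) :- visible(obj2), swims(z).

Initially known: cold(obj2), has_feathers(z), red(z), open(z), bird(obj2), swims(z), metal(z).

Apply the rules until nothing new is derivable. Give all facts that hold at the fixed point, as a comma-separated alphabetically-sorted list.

Round 1: (i) [signed(z) :- open(z), has_feathers(z).]; (viii) [large(z) :- metal(z), bird(obj2).]; (ix) [flies(z) :- open(z).]. Adds signed(z), large(z), flies(z).
Round 2: (iii) [valid(z) :- signed(z).]. Adds valid(z).
Round 3: (v) [active(z) :- valid(z).]. Adds active(z).
Round 4: (vii) [visible(obj2) :- active(z), swims(z).]. Adds visible(obj2).
Round 5: (xi) [approved(obj2) :- visible(obj2), swims(z).]. Adds approved(obj2).
Round 6: (iv) [green(obj2) :- approved(obj2).]; (vi) [blue(obj2) :- approved(obj2).]. Adds green(obj2), blue(obj2).

active(z), approved(obj2), bird(obj2), blue(obj2), cold(obj2), flies(z), green(obj2), has_feathers(z), large(z), metal(z), open(z), red(z), signed(z), swims(z), valid(z), visible(obj2)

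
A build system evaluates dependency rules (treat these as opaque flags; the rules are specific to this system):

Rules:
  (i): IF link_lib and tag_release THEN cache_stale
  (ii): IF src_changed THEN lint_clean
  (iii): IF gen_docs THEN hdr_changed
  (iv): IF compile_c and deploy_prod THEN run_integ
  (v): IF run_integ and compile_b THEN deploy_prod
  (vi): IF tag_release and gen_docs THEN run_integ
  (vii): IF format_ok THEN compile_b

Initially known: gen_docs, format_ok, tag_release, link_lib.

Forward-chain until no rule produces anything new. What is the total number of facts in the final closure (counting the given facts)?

Round 1 — (i), (iii), (vi), (vii), derive cache_stale, hdr_changed, run_integ, compile_b.
Round 2 — (v), derive deploy_prod.
Closure: {cache_stale, compile_b, deploy_prod, format_ok, gen_docs, hdr_changed, link_lib, run_integ, tag_release} — 9 facts.

9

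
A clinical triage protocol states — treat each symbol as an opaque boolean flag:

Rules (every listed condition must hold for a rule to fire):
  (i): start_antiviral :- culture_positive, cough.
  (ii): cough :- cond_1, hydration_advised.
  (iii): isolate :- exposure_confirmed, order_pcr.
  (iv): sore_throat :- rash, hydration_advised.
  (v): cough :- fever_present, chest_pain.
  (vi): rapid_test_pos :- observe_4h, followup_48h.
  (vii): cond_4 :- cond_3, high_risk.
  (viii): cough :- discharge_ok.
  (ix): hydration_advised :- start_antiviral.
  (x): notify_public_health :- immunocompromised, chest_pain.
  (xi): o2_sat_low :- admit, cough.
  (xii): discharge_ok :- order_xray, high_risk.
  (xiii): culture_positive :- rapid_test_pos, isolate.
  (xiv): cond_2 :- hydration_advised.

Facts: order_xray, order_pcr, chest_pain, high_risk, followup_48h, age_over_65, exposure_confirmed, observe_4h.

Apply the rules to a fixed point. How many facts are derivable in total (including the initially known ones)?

16

Round 1: (iii) [isolate :- exposure_confirmed, order_pcr.]; (vi) [rapid_test_pos :- observe_4h, followup_48h.]; (xii) [discharge_ok :- order_xray, high_risk.]. Adds isolate, rapid_test_pos, discharge_ok.
Round 2: (viii) [cough :- discharge_ok.]; (xiii) [culture_positive :- rapid_test_pos, isolate.]. Adds cough, culture_positive.
Round 3: (i) [start_antiviral :- culture_positive, cough.]. Adds start_antiviral.
Round 4: (ix) [hydration_advised :- start_antiviral.]. Adds hydration_advised.
Round 5: (xiv) [cond_2 :- hydration_advised.]. Adds cond_2.
Closure: {age_over_65, chest_pain, cond_2, cough, culture_positive, discharge_ok, exposure_confirmed, followup_48h, high_risk, hydration_advised, isolate, observe_4h, order_pcr, order_xray, rapid_test_pos, start_antiviral} — 16 facts.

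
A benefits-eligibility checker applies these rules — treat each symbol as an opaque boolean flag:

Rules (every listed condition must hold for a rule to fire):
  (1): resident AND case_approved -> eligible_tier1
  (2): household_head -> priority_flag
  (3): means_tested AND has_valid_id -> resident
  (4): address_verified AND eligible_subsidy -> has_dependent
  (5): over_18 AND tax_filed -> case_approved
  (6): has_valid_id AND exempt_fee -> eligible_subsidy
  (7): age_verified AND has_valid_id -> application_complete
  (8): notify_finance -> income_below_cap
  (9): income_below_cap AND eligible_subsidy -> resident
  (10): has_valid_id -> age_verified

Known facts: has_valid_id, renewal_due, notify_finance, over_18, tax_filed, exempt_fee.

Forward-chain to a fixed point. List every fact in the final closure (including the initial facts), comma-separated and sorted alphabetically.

Round 1 fires (5), (6), (8), (10), giving case_approved, eligible_subsidy, income_below_cap, age_verified.
Round 2 fires (7), (9), giving application_complete, resident.
Round 3 fires (1), giving eligible_tier1.

age_verified, application_complete, case_approved, eligible_subsidy, eligible_tier1, exempt_fee, has_valid_id, income_below_cap, notify_finance, over_18, renewal_due, resident, tax_filed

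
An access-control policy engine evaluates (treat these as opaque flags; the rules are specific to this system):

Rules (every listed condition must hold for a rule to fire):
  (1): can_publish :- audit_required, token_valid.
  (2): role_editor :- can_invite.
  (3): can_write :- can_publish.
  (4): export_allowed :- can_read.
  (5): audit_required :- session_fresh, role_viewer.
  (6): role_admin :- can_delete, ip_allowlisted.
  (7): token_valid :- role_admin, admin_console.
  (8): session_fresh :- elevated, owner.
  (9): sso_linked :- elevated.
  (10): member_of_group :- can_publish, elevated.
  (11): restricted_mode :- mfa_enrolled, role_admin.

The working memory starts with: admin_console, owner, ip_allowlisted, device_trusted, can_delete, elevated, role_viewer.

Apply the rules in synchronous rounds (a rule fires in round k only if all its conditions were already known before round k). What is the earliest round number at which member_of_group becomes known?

Round 1 fires (6), (8), (9), giving role_admin, session_fresh, sso_linked.
Round 2 fires (5), (7), giving audit_required, token_valid.
Round 3 fires (1), giving can_publish.
Round 4 fires (3), (10), giving can_write, member_of_group.
member_of_group first appears in round 4.

4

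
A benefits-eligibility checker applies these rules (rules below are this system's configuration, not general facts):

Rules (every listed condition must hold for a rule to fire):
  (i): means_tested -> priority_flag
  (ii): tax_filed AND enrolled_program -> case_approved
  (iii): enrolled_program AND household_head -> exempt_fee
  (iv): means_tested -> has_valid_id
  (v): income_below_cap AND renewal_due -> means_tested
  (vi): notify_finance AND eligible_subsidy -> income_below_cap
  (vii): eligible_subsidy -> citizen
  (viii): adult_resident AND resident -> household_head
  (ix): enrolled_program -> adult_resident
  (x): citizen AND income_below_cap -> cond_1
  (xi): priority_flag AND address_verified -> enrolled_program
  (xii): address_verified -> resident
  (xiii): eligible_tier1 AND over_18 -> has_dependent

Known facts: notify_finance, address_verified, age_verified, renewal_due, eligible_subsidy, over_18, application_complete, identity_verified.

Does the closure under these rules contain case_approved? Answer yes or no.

no

Round 1 — (vi), (vii), (xii), derive income_below_cap, citizen, resident.
Round 2 — (v), (x), derive means_tested, cond_1.
Round 3 — (i), (iv), derive priority_flag, has_valid_id.
Round 4 — (xi), derive enrolled_program.
Round 5 — (ix), derive adult_resident.
Round 6 — (viii), derive household_head.
Round 7 — (iii), derive exempt_fee.
Fixed point reached. case_approved is concluded only by (ii); (ii) needs tax_filed (never derived).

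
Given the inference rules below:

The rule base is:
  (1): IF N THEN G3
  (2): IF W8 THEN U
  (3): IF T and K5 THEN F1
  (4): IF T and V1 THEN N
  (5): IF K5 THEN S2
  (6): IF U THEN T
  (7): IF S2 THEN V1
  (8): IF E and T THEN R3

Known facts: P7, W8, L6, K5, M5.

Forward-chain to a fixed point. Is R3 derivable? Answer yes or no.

Round 1 — (2), (5), derive U, S2.
Round 2 — (6), (7), derive T, V1.
Round 3 — (3), (4), derive F1, N.
Round 4 — (1), derive G3.
Fixed point reached. R3 is concluded only by (8); (8) needs E (never derived).

no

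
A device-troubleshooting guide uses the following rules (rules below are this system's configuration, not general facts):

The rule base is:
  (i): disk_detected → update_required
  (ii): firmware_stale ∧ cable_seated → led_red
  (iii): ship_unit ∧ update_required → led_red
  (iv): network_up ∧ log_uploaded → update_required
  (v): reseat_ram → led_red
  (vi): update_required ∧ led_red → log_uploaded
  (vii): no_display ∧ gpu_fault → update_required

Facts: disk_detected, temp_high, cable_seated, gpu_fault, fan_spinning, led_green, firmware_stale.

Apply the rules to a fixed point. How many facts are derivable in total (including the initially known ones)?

10

Round 1: (i) [disk_detected → update_required]; (ii) [firmware_stale ∧ cable_seated → led_red]. Adds update_required, led_red.
Round 2: (vi) [update_required ∧ led_red → log_uploaded]. Adds log_uploaded.
Closure: {cable_seated, disk_detected, fan_spinning, firmware_stale, gpu_fault, led_green, led_red, log_uploaded, temp_high, update_required} — 10 facts.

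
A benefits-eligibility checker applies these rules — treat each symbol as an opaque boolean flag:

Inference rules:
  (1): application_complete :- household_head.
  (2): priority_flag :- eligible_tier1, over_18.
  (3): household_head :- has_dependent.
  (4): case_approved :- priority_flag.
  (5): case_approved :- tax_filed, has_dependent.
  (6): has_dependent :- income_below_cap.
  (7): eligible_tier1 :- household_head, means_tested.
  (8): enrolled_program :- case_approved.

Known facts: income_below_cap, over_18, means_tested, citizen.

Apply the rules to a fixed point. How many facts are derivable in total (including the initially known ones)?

11

Round 1: (6) [has_dependent :- income_below_cap.]. Adds has_dependent.
Round 2: (3) [household_head :- has_dependent.]. Adds household_head.
Round 3: (1) [application_complete :- household_head.]; (7) [eligible_tier1 :- household_head, means_tested.]. Adds application_complete, eligible_tier1.
Round 4: (2) [priority_flag :- eligible_tier1, over_18.]. Adds priority_flag.
Round 5: (4) [case_approved :- priority_flag.]. Adds case_approved.
Round 6: (8) [enrolled_program :- case_approved.]. Adds enrolled_program.
Closure: {application_complete, case_approved, citizen, eligible_tier1, enrolled_program, has_dependent, household_head, income_below_cap, means_tested, over_18, priority_flag} — 11 facts.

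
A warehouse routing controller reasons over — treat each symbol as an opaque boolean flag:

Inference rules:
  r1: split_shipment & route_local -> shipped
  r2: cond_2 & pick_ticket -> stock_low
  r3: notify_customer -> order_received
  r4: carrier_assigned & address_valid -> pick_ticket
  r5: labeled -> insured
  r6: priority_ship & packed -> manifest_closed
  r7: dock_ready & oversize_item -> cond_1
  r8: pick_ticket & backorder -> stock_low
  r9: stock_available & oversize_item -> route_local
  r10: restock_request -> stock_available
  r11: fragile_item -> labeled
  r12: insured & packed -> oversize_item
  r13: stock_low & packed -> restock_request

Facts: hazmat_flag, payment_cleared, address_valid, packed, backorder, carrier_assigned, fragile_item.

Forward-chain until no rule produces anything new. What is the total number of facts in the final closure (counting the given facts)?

15

[1] r4 [carrier_assigned & address_valid -> pick_ticket]; r11 [fragile_item -> labeled]. ⇒ new: pick_ticket, labeled.
[2] r5 [labeled -> insured]; r8 [pick_ticket & backorder -> stock_low]. ⇒ new: insured, stock_low.
[3] r12 [insured & packed -> oversize_item]; r13 [stock_low & packed -> restock_request]. ⇒ new: oversize_item, restock_request.
[4] r10 [restock_request -> stock_available]. ⇒ new: stock_available.
[5] r9 [stock_available & oversize_item -> route_local]. ⇒ new: route_local.
Closure: {address_valid, backorder, carrier_assigned, fragile_item, hazmat_flag, insured, labeled, oversize_item, packed, payment_cleared, pick_ticket, restock_request, route_local, stock_available, stock_low} — 15 facts.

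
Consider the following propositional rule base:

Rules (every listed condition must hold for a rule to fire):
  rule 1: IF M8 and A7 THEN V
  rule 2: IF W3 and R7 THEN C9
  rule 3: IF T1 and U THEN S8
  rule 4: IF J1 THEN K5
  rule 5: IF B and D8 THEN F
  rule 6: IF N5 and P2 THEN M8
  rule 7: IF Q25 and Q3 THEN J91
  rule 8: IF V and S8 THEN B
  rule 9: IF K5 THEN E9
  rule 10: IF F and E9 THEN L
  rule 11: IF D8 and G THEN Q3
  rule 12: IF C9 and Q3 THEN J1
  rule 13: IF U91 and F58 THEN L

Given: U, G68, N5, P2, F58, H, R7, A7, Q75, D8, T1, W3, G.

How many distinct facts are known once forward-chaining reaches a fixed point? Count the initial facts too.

24

Round 1: rule 2 [IF W3 and R7 THEN C9]; rule 3 [IF T1 and U THEN S8]; rule 6 [IF N5 and P2 THEN M8]; rule 11 [IF D8 and G THEN Q3]. Adds C9, S8, M8, Q3.
Round 2: rule 1 [IF M8 and A7 THEN V]; rule 12 [IF C9 and Q3 THEN J1]. Adds V, J1.
Round 3: rule 4 [IF J1 THEN K5]; rule 8 [IF V and S8 THEN B]. Adds K5, B.
Round 4: rule 5 [IF B and D8 THEN F]; rule 9 [IF K5 THEN E9]. Adds F, E9.
Round 5: rule 10 [IF F and E9 THEN L]. Adds L.
Closure: {A7, B, C9, D8, E9, F, F58, G, G68, H, J1, K5, L, M8, N5, P2, Q3, Q75, R7, S8, T1, U, V, W3} — 24 facts.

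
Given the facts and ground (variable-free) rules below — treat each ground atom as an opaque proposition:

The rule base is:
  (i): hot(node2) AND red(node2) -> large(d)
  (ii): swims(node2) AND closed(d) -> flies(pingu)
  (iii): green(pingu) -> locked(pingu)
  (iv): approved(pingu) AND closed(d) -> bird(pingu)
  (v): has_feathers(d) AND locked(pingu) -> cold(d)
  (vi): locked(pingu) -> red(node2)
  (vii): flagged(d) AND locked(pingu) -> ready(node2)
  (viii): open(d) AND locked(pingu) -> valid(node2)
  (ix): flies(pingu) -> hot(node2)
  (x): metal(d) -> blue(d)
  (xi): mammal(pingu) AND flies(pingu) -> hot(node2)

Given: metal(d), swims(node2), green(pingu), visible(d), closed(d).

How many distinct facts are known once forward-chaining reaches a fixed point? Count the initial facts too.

11

Round 1 fires (ii), (iii), (x), giving flies(pingu), locked(pingu), blue(d).
Round 2 fires (vi), (ix), giving red(node2), hot(node2).
Round 3 fires (i), giving large(d).
Closure: {blue(d), closed(d), flies(pingu), green(pingu), hot(node2), large(d), locked(pingu), metal(d), red(node2), swims(node2), visible(d)} — 11 facts.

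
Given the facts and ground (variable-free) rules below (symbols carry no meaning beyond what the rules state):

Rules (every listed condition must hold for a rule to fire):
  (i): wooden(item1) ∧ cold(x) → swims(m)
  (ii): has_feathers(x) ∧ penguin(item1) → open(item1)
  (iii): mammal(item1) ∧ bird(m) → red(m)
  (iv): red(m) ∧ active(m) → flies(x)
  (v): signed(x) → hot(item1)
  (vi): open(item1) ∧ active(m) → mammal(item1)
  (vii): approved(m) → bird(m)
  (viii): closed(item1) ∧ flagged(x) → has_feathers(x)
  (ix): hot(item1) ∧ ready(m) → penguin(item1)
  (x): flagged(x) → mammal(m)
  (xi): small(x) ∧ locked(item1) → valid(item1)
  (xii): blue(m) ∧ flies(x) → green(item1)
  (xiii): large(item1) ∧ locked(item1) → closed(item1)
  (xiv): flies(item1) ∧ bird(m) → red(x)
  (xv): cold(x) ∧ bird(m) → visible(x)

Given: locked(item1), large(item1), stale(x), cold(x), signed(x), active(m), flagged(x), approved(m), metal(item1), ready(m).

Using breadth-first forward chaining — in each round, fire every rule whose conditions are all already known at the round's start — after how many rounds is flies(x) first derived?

Round 1 fires (v), (vii), (x), (xiii), giving hot(item1), bird(m), mammal(m), closed(item1).
Round 2 fires (viii), (ix), (xv), giving has_feathers(x), penguin(item1), visible(x).
Round 3 fires (ii), giving open(item1).
Round 4 fires (vi), giving mammal(item1).
Round 5 fires (iii), giving red(m).
Round 6 fires (iv), giving flies(x).
flies(x) first appears in round 6.

6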